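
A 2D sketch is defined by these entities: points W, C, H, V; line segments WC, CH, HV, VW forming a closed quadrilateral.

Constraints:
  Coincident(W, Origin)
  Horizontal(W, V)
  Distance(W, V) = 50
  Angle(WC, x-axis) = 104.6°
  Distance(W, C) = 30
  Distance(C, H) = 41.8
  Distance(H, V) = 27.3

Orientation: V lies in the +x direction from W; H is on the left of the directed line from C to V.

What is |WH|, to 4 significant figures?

40.08

W is at the origin; WV is horizontal with |WV| = 50.0 and V in +x, so V = (50.0, 0). WC runs at 104.6° with |WC| = 30.0, so C = (-7.562, 29.03). H is determined by |CH| = 41.8 and |HV| = 27.3 together: it lies at the intersection of circle(C, 41.8) and circle(V, 27.3). With |CV| = 64.47, the foot of the radical line on CV is 40.01 from C and the perpendicular offset is √(41.8² − 40.01²) = 12.12. Taking the left-of-CV solution: H = (33.61, 21.84).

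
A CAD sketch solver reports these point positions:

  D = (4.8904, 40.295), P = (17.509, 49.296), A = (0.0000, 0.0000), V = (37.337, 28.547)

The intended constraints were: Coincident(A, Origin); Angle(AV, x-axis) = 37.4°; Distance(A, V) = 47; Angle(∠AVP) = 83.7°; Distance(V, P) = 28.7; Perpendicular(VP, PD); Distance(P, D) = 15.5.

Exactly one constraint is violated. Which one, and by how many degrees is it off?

Perpendicular(VP, PD) — off by 8.20°.

A = (0.00, 0.00) ✓; AV at 37.40° ✓; |AV| = 47.00 ✓; ∠AVP = 83.70° ✓; |VP| = 28.70 ✓; ∠(VP, PD) = 81.80° ✗; |PD| = 15.50 ✓.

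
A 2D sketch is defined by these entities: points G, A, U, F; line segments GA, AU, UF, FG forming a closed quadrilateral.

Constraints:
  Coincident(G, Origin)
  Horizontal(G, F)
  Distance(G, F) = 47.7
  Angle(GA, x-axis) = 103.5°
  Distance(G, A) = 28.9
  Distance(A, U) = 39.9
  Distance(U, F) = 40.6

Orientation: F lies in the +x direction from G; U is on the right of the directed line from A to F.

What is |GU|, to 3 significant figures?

12.1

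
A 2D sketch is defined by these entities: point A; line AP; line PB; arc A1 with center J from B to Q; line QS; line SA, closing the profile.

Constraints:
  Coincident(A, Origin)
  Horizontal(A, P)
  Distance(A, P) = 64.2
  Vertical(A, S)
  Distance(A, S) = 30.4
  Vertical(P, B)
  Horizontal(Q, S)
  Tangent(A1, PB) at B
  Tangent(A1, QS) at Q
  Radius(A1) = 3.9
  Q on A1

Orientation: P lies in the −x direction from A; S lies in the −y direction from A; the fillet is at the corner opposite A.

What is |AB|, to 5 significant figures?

69.454

A is at the origin; AP is horizontal with |AP| = 64.2 and P on the −x side, so P = (-64.200, 0.0000). AS is vertical with |AS| = 30.4 and S on the −y side, so S = (0.0000, -30.400). The virtual corner opposite A is at (-64.200, -30.400). A1 meets PB tangentially, so JB is at right angles to PB and since A1 is tangent to QS there, JQ ⟂ QS, with radius 3.9, so the center J sits 3.9 in from both sides at J = (-60.300, -26.500). That places the tangent points at B = (-64.200, -26.500) on PB and Q = (-60.300, -30.400) on QS. Then |AB| = |B − A| = 69.454.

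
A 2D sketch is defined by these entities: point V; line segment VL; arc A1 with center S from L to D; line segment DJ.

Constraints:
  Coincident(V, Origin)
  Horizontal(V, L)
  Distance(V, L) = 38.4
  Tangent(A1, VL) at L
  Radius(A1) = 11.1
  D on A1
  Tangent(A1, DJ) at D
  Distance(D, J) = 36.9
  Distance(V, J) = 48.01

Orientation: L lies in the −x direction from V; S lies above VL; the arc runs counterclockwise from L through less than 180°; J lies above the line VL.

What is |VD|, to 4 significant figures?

28.88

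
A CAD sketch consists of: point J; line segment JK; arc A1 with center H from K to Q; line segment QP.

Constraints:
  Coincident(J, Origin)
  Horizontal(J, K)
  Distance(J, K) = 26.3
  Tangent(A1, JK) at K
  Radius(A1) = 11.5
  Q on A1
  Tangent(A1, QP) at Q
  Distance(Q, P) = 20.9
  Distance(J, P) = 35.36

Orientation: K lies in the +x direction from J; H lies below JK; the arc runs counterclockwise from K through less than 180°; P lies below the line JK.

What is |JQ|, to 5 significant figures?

18.648

J is at the origin; JK is horizontal with |JK| = 26.3 and K on the +x side, so K = (26.300, 0.0000). The tangent condition forces HK to be normal to JK, so H = K + (0, -11.5) = (26.300, -11.500). Since HQ ⟂ QP (tangency), |HP| = √(11.5² + 20.9²) = 23.855 regardless of where Q sits on A1. So P lies on both circle(J, 35.36) and circle(H, 23.855); the below-JK intersection is P = (14.518, -32.242). Q is the foot of the tangent from P: Q = (14.801, -11.344).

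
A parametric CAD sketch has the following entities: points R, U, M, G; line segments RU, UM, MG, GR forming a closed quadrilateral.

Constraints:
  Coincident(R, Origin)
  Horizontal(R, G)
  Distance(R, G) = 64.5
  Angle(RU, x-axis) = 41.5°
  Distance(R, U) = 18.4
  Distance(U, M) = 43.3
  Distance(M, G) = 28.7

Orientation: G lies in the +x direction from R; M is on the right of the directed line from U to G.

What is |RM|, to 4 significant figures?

47.52

Checks: |UM| = 43.30 ✓; |MG| = 28.70 ✓.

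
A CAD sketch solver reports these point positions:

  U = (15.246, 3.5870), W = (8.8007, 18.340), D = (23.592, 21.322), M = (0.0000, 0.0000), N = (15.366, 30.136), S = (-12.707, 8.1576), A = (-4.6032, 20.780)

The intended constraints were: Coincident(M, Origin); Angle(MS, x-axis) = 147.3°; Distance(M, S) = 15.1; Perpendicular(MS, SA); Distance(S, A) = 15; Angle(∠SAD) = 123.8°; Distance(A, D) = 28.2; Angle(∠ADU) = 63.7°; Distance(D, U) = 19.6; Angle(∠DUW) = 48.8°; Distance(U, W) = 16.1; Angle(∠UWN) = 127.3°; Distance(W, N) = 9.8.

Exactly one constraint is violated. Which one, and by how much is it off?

Distance(W, N) = 9.8 — off by 3.70.

M = (0.00, 0.00) ✓; MS at 147.3° ✓; |MS| = 15.10 ✓; ∠(MS, SA) = 90.00° ✓; |SA| = 15.00 ✓; ∠SAD = 123.8° ✓; |AD| = 28.20 ✓; ∠ADU = 63.70° ✓; |DU| = 19.60 ✓; ∠DUW = 48.80° ✓; |UW| = 16.10 ✓; ∠UWN = 127.3° ✓; |WN| = 13.50 ✗.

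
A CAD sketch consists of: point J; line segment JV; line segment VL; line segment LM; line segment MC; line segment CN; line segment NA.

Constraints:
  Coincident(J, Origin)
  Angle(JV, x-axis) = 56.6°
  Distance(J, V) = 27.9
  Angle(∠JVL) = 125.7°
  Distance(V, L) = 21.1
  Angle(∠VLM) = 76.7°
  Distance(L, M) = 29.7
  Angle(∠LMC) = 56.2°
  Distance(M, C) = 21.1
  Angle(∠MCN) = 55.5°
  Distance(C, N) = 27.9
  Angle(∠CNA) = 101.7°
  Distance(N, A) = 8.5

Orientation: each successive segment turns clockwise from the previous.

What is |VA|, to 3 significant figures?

35.0

J is at the origin; JV runs at 56.6° with length 27.9, so V = (15.4, 23.3). ∠JVL = 125.7° gives VL at 2.30° from the x-axis; with |VL| = 21.1, L = (36.4, 24.1). ∠VLM = 76.7° gives LM at -101° from the x-axis; with |LM| = 29.7, M = (30.8, -5.02). ∠LMC = 56.2° gives MC at 135° from the x-axis; with |MC| = 21.1, C = (15.8, 9.85). ∠MCN = 55.5° gives CN at 10.7° from the x-axis; with |CN| = 27.9, N = (43.2, 15.0). ∠CNA = 101.7° gives NA at -67.6° from the x-axis; with |NA| = 8.5, A = (46.5, 7.17). Then |VA| = |A − V| = 35.0.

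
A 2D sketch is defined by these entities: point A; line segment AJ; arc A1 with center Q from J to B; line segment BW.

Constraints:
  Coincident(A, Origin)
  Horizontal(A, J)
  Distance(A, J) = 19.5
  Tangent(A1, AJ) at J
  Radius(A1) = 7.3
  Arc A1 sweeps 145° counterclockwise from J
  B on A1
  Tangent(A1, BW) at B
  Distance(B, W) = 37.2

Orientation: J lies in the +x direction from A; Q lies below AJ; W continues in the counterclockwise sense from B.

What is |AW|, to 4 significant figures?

57.40

On A1, J sits at bearing 90° from Q; a 145° counterclockwise sweep puts B at bearing 235°, so B = Q + 7.3·(cos 235°, sin 235°) = (15.31, -13.28). Tangency of A1 to BW means the radius QB is perpendicular to BW, so BW runs along (−sin 235°, cos 235°); with |BW| = 37.2, W = (45.79, -34.62). Then |AW| = |W − A| = 57.40.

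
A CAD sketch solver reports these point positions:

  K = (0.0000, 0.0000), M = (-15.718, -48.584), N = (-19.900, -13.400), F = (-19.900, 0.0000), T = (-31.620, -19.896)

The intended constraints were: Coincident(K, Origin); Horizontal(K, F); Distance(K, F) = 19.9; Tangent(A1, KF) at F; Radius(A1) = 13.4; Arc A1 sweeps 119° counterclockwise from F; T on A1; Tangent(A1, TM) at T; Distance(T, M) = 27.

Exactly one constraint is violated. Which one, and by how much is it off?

Distance(T, M) = 27 — off by 5.80.

K = (0.00, 0.00) ✓; K.y = 0.00, F.y = 0.00 ✓; |KF| = 19.90 ✓; ∠(NF, FK) = 90.00° ✓; |NF| = 13.40 ✓; bearing(N→T) − bearing(N→F) = 119.0° ✓; |NT| = 13.40 ✓; ∠(NT, TM) = 90.00° ✓; |TM| = 32.80 ✗.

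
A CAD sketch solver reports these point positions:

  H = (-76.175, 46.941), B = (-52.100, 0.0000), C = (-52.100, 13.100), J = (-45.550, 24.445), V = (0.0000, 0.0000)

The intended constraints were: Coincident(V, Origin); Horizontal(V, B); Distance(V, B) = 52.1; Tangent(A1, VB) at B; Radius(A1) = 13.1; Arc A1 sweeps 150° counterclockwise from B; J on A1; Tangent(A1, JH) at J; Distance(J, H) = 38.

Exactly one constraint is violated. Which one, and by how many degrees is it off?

Tangent(A1, JH) at J — off by 6.30°.

V = (0.00, 0.00) ✓; V.y = 0.00, B.y = 0.00 ✓; |VB| = 52.10 ✓; ∠(CB, BV) = 90.00° ✓; |CB| = 13.10 ✓; bearing(C→J) − bearing(C→B) = 150.0° ✓; |CJ| = 13.10 ✓; ∠(CJ, JH) = 96.30° ✗; |JH| = 38.00 ✓.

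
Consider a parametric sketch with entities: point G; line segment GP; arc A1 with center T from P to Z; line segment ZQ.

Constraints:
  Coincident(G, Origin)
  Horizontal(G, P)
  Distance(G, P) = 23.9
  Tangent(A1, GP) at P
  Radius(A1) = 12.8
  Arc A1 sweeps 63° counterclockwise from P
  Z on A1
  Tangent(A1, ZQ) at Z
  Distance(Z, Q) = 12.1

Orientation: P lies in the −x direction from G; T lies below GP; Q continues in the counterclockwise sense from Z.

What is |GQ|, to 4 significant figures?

44.50

G is at the origin; GP is horizontal with |GP| = 23.9 and P on the −x side, so P = (-23.90, 0.000). The tangent condition forces TP to be normal to GP, so T = P + (0, -12.8) = (-23.90, -12.80). On A1, P sits at bearing 90° from T; a 63° counterclockwise sweep puts Z at bearing 153°, so Z = T + 12.8·(cos 153°, sin 153°) = (-35.30, -6.989). The tangent condition forces TZ to be normal to ZQ, so ZQ runs along (−sin 153°, cos 153°); with |ZQ| = 12.1, Q = (-40.80, -17.77). Then |GQ| = |Q − G| = 44.50.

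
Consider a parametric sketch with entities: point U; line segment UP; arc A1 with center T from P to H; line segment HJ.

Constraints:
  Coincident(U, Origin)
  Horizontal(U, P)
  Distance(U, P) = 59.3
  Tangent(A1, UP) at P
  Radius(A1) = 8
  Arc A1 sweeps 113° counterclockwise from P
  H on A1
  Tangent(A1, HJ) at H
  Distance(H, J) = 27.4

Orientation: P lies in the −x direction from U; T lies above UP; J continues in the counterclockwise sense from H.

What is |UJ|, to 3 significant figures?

72.4

U is at the origin; U and P share the same y with |UP| = 59.3 and P on the −x side, so P = (-59.3, 0.00). Tangency of A1 to UP means the radius TP is perpendicular to UP, so T = P + (0, 8) = (-59.3, 8.00). On A1, P sits at bearing -90° from T; a 113° counterclockwise sweep puts H at bearing 23°, so H = T + 8.0·(cos 23°, sin 23°) = (-51.9, 11.1). The tangent condition forces TH to be normal to HJ, so HJ runs along (−sin 23°, cos 23°); with |HJ| = 27.4, J = (-62.6, 36.3). Then |UJ| = |J − U| = 72.4.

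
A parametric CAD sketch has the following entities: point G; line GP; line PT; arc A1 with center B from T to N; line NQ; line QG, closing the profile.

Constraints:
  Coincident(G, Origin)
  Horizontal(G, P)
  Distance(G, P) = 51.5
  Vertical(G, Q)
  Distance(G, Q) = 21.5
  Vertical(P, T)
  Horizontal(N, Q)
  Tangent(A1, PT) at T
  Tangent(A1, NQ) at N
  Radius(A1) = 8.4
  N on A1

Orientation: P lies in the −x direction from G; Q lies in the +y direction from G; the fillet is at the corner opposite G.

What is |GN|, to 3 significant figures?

48.2

The virtual corner opposite G is at (-51.5, 21.5). Since A1 is tangent to PT there, BT ⟂ PT and the tangent condition forces BN to be normal to NQ, with radius 8.4, so the center B sits 8.4 in from both sides at B = (-43.1, 13.1). That places the tangent points at T = (-51.5, 13.1) on PT and N = (-43.1, 21.5) on NQ. Then |GN| = |N − G| = 48.2.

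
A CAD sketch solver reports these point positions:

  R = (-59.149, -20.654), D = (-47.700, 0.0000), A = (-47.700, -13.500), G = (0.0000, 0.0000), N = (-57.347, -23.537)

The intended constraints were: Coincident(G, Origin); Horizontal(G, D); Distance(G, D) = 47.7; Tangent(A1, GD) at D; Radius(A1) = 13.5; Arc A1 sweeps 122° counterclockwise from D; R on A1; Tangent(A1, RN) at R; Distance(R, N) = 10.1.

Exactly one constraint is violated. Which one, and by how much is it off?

Distance(R, N) = 10.1 — off by 6.70.

G = (0.00, 0.00) ✓; G.y = 0.00, D.y = 0.00 ✓; |GD| = 47.70 ✓; ∠(AD, DG) = 90.00° ✓; |AD| = 13.50 ✓; bearing(A→R) − bearing(A→D) = 122.0° ✓; |AR| = 13.50 ✓; ∠(AR, RN) = 89.99° ✓; |RN| = 3.400 ✗.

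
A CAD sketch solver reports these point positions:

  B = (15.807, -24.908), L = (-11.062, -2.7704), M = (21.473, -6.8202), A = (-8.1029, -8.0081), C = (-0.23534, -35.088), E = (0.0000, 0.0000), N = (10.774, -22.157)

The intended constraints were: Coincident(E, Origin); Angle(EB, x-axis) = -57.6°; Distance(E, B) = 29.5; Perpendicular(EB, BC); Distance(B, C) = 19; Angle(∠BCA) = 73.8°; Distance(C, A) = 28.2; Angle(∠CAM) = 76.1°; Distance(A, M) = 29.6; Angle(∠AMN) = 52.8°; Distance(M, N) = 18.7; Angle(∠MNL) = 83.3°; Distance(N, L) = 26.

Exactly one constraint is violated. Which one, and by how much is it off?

Distance(N, L) = 26 — off by 3.20.

E = (0.00, 0.00) ✓; EB at -57.60° ✓; |EB| = 29.50 ✓; ∠(EB, BC) = 90.00° ✓; |BC| = 19.00 ✓; ∠BCA = 73.80° ✓; |CA| = 28.20 ✓; ∠CAM = 76.10° ✓; |AM| = 29.60 ✓; ∠AMN = 52.80° ✓; |MN| = 18.70 ✓; ∠MNL = 83.30° ✓; |NL| = 29.20 ✗.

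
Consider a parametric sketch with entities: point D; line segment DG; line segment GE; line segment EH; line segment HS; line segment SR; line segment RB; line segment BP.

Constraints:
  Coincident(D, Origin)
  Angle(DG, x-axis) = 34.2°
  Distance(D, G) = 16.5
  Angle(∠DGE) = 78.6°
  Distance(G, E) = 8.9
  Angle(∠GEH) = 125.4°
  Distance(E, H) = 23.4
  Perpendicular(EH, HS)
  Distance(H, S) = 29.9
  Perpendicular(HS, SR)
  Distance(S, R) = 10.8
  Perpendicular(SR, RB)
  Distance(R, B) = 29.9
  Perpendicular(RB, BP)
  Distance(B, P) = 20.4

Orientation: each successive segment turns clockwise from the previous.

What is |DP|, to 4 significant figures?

26.98

SR ⟂ RB, so RB runs at -31.80°; with |RB| = 29.9, B = (10.46, -9.639). The perpendicularity gives BP at right angles to RB, so BP runs at -121.8°; with |BP| = 20.4, P = (-0.2938, -26.98). Then |DP| = |P − D| = 26.98.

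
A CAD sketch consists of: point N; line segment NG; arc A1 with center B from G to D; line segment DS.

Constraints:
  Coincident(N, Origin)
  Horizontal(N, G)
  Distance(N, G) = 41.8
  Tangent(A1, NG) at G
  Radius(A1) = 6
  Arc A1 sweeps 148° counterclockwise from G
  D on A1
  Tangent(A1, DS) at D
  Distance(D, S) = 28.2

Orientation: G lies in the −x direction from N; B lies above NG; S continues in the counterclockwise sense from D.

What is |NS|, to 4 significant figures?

67.74

N is at the origin; N and G share the same y with |NG| = 41.8 and G on the −x side, so G = (-41.80, 0.000). A1 meets NG tangentially, so BG is at right angles to NG, so B = G + (0, 6) = (-41.80, 6.000). On A1, G sits at bearing -90° from B; a 148° counterclockwise sweep puts D at bearing 58°, so D = B + 6.0·(cos 58°, sin 58°) = (-38.62, 11.09). Tangency of A1 to DS means the radius BD is perpendicular to DS, so DS runs along (−sin 58°, cos 58°); with |DS| = 28.2, S = (-62.54, 26.03). Then |NS| = |S − N| = 67.74.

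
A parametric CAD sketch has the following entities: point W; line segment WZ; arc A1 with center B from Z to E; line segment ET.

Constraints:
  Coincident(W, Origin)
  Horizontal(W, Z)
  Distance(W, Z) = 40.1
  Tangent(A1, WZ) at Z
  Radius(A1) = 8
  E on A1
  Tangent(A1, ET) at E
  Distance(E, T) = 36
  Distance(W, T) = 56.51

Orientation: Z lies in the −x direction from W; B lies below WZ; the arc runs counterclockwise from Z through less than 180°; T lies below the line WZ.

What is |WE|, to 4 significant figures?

48.80

W is at the origin; W and Z share the same y with |WZ| = 40.1 and Z on the −x side, so Z = (-40.10, 0.000). Since A1 is tangent to WZ there, BZ ⟂ WZ, so B = Z + (0, -8) = (-40.10, -8.000). Since BE ⟂ ET (tangency), |BT| = √(8.0² + 36.0²) = 36.88 regardless of where E sits on A1. So T lies on both circle(W, 56.51) and circle(B, 36.88); the below-WZ intersection is T = (-34.83, -44.50). E is the foot of the tangent from T: E = (-47.58, -10.83).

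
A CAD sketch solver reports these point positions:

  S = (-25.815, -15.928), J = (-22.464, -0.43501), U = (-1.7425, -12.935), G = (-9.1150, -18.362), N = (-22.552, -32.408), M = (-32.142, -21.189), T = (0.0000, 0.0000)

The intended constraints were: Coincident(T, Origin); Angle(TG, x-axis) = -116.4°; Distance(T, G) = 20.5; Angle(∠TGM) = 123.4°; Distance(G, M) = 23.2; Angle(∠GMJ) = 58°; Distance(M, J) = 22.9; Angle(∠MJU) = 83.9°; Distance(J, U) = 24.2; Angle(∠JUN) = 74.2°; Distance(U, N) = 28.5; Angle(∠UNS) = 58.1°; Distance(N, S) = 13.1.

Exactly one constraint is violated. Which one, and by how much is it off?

Distance(N, S) = 13.1 — off by 3.70.

T = (0.00, 0.00) ✓; TG at -116.4° ✓; |TG| = 20.50 ✓; ∠TGM = 123.4° ✓; |GM| = 23.20 ✓; ∠GMJ = 58.00° ✓; |MJ| = 22.90 ✓; ∠MJU = 83.90° ✓; |JU| = 24.20 ✓; ∠JUN = 74.20° ✓; |UN| = 28.50 ✓; ∠UNS = 58.10° ✓; |NS| = 16.80 ✗.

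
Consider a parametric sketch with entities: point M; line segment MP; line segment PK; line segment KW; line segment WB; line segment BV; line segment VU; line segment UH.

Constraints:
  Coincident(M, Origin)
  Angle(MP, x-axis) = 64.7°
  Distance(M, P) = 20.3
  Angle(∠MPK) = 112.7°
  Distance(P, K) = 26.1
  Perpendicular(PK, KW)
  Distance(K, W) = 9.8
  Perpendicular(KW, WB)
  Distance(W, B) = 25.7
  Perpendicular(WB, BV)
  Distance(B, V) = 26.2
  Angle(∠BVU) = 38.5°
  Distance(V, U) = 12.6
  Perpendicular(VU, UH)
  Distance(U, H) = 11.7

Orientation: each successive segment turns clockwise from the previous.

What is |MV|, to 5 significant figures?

36.080

M is at the origin; MP runs at 64.7° with length 20.3, so P = (8.6754, 18.353). ∠MPK = 112.7° gives PK at -2.6000° from the x-axis; with |PK| = 26.1, K = (34.748, 17.169). PK is perpendicular to KW, so KW runs at -92.600°; with |KW| = 9.8, W = (34.304, 7.3790). KW is perpendicular to WB, so WB runs at 177.40°; with |WB| = 25.7, B = (8.6304, 8.5448). The perpendicularity gives BV at right angles to WB, so BV runs at 87.400°; with |BV| = 26.2, V = (9.8189, 34.718). Then |MV| = |V − M| = 36.080.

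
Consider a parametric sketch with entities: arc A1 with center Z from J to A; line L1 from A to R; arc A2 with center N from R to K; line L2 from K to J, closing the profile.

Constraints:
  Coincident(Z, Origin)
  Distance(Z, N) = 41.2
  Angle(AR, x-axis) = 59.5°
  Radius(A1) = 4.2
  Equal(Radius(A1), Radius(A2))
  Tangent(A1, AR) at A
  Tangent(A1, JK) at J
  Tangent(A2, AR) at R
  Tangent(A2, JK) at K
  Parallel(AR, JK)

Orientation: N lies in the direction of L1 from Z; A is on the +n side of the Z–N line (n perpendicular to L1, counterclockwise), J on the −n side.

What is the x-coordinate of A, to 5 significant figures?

-3.6188

The slot axis is L1's direction at 59.5°, so u = (cos 59.5°, sin 59.5°) = (0.50754, 0.86163) and n = (−sin 59.5°, cos 59.5°) = (-0.86163, 0.50754). Z is at the origin and N lies 41.2 along u from Z, so N = 41.2·u = (20.911, 35.499). Tangency of A1 to both parallel lines with radius 4.2 puts A and J at Z ± 4.2·n: A = (-3.6188, 2.1317), J = (3.6188, -2.1317). So A.x = -3.6188.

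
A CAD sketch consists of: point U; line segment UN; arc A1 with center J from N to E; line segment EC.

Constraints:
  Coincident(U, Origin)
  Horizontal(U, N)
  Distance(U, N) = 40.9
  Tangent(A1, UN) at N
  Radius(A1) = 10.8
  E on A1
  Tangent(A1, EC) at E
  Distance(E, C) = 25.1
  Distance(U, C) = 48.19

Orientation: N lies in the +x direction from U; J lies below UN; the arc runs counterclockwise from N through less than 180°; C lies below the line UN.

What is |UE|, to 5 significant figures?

32.202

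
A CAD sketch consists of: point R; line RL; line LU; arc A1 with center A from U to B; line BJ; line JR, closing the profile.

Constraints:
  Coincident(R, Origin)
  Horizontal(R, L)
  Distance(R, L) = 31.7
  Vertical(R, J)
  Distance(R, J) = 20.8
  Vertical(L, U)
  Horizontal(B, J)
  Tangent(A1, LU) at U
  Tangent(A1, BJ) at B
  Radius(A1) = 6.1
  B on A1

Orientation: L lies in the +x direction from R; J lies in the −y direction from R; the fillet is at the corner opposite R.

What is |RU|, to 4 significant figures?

34.94

The virtual corner opposite R is at (31.70, -20.80). The tangent condition forces AU to be normal to LU and A1 meets BJ tangentially, so AB is at right angles to BJ, with radius 6.1, so the center A sits 6.1 in from both sides at A = (25.60, -14.70). That places the tangent points at U = (31.70, -14.70) on LU and B = (25.60, -20.80) on BJ. Then |RU| = |U − R| = 34.94.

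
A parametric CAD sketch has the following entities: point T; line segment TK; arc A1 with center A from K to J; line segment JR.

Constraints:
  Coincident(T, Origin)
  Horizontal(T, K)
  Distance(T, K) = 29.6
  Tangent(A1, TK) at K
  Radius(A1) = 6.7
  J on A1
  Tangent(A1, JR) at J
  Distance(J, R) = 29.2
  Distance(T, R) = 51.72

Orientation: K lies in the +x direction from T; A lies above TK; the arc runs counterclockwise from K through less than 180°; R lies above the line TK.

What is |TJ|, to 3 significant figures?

36.9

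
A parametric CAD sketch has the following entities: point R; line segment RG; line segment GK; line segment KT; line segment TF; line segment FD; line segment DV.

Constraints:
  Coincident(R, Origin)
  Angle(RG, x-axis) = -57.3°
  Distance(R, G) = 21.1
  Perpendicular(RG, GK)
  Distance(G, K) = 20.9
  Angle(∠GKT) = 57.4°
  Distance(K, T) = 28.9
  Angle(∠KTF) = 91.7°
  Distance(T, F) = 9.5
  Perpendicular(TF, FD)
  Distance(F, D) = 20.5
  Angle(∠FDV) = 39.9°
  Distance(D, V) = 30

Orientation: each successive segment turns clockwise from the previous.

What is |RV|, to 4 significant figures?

16.19

TF is perpendicular to FD, so FD runs at -88.20°; with |FD| = 20.5, D = (3.900, -20.34). ∠FDV = 39.9° gives DV at 131.7° from the x-axis; with |DV| = 30.0, V = (-16.06, 2.061). Then |RV| = |V − R| = 16.19.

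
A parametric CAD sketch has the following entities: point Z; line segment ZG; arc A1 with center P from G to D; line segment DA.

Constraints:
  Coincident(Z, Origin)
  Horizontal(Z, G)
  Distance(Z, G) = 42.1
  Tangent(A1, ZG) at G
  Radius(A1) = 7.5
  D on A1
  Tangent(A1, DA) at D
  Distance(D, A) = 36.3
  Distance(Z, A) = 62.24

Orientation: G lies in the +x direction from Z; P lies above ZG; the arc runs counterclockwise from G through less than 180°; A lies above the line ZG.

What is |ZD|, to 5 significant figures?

50.263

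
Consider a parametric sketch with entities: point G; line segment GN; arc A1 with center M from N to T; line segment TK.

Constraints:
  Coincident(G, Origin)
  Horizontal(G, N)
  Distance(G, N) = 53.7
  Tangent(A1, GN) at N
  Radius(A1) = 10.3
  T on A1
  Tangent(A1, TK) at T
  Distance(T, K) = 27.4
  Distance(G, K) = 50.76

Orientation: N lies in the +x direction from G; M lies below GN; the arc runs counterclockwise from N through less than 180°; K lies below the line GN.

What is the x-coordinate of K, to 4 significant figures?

37.23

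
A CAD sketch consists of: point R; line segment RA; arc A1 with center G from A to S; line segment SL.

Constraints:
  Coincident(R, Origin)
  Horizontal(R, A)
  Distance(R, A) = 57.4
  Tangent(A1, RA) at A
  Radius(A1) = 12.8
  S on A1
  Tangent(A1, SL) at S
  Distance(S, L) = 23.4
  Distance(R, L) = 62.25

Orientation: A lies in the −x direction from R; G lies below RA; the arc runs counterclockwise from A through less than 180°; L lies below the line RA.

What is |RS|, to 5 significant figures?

69.782

R is at the origin; R and A share the same y with |RA| = 57.4 and A on the −x side, so A = (-57.400, 0.0000). A1 meets RA tangentially, so GA is at right angles to RA, so G = A + (0, -12.8) = (-57.400, -12.800). Since GS ⟂ SL (tangency), |GL| = √(12.8² + 23.4²) = 26.672 regardless of where S sits on A1. So L lies on both circle(R, 62.25) and circle(G, 26.672); the below-RA intersection is L = (-49.173, -38.172). S is the foot of the tangent from L: S = (-66.187, -22.107).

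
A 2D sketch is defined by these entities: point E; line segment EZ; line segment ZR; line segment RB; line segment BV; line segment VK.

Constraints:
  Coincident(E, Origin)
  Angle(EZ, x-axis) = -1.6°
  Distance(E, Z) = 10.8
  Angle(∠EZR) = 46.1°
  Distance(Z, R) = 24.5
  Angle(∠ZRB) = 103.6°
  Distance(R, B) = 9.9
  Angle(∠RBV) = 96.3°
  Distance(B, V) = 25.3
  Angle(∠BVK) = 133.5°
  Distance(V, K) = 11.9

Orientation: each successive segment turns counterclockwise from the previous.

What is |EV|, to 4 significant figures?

11.36

E is at the origin; EZ runs at -1.6° with length 10.8, so Z = (10.80, -0.3016). ∠EZR = 46.1° gives ZR at 132.3° from the x-axis; with |ZR| = 24.5, R = (-5.693, 17.82). ∠ZRB = 103.6° gives RB at -151.3° from the x-axis; with |RB| = 9.9, B = (-14.38, 13.07). ∠RBV = 96.3° gives BV at -67.60° from the x-axis; with |BV| = 25.3, V = (-4.736, -10.33). Then |EV| = |V − E| = 11.36.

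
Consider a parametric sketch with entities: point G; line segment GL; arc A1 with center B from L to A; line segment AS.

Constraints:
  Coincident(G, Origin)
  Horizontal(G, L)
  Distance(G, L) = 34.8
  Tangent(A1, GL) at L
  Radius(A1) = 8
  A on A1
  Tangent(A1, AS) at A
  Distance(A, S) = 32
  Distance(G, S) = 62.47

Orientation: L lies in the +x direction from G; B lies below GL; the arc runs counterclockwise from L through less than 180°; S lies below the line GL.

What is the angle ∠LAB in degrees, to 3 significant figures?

24.1°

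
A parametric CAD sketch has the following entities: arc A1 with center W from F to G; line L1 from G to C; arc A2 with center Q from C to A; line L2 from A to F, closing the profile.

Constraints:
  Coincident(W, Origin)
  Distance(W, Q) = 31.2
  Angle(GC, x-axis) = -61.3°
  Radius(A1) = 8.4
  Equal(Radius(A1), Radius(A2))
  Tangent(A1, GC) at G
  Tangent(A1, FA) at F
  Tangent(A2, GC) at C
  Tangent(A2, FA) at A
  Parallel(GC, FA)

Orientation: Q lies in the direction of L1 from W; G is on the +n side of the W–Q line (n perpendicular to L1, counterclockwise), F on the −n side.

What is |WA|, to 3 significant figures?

32.3

The slot axis is L1's direction at -61.3°, so u = (cos -61.3°, sin -61.3°) = (0.480, -0.877) and n = (−sin -61.3°, cos -61.3°) = (0.877, 0.480). W is at the origin and Q lies 31.2 along u from W, so Q = 31.2·u = (15.0, -27.4). Tangency of A1 to both parallel lines with radius 8.4 puts G and F at W ± 8.4·n: G = (7.37, 4.03), F = (-7.37, -4.03). Equal radii place C and A the same way about Q: C = Q + 8.4·n = (22.4, -23.3), A = Q − 8.4·n = (7.61, -31.4). Then |WA| = |A − W| = 32.3.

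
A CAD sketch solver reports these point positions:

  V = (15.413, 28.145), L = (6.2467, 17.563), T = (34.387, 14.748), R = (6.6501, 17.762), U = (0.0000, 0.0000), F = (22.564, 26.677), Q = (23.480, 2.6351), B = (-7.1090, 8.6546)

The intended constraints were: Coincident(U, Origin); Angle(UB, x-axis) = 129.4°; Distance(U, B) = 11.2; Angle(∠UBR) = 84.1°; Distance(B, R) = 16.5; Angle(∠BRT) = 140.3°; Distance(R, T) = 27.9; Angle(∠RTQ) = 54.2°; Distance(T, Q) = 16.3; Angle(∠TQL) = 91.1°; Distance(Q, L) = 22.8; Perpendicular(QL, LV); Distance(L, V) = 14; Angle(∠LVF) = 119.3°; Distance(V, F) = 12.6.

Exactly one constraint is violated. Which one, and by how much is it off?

Distance(V, F) = 12.6 — off by 5.30.

U = (0.00, 0.00) ✓; UB at 129.4° ✓; |UB| = 11.20 ✓; ∠UBR = 84.10° ✓; |BR| = 16.50 ✓; ∠BRT = 140.3° ✓; |RT| = 27.90 ✓; ∠RTQ = 54.20° ✓; |TQ| = 16.30 ✓; ∠TQL = 91.10° ✓; |QL| = 22.80 ✓; ∠(QL, LV) = 90.00° ✓; |LV| = 14.00 ✓; ∠LVF = 119.3° ✓; |VF| = 7.300 ✗.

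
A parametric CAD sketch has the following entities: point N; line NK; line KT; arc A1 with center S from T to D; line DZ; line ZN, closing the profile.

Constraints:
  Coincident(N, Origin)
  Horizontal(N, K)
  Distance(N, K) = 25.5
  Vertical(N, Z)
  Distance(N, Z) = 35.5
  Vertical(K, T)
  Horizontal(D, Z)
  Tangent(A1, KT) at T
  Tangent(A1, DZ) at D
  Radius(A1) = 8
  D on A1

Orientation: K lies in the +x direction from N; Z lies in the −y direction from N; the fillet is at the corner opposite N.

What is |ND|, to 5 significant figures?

39.579

The virtual corner opposite N is at (25.500, -35.500). Tangency of A1 to KT means the radius ST is perpendicular to KT and the tangent condition forces SD to be normal to DZ, with radius 8.0, so the center S sits 8.0 in from both sides at S = (17.500, -27.500). That places the tangent points at T = (25.500, -27.500) on KT and D = (17.500, -35.500) on DZ. Then |ND| = |D − N| = 39.579.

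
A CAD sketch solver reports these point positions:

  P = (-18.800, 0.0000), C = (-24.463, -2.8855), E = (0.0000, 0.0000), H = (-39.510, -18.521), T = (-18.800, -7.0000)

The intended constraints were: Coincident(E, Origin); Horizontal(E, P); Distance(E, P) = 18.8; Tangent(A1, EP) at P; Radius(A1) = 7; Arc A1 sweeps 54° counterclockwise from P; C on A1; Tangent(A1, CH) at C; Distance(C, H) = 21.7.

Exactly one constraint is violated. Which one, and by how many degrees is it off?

Tangent(A1, CH) at C — off by 7.90°.

E = (0.00, 0.00) ✓; E.y = 0.00, P.y = 0.00 ✓; |EP| = 18.80 ✓; ∠(TP, PE) = 90.00° ✓; |TP| = 7.000 ✓; bearing(T→C) − bearing(T→P) = 54.00° ✓; |TC| = 7.000 ✓; ∠(TC, CH) = 97.90° ✗; |CH| = 21.70 ✓.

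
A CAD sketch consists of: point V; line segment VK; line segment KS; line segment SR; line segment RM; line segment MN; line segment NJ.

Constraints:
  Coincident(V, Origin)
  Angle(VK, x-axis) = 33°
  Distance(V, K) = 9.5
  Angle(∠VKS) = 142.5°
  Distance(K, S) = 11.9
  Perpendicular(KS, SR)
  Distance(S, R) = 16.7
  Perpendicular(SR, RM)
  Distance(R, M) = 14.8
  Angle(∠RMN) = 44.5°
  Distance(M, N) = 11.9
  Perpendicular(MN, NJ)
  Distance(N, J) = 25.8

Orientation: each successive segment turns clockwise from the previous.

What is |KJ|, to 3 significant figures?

35.7

∠RMN = 44.5° gives MN at 40.0° from the x-axis; with |MN| = 11.9, N = (12.9, -3.60). MN is perpendicular to NJ, so NJ runs at -50.0°; with |NJ| = 25.8, J = (29.5, -23.4). Then |KJ| = |J − K| = 35.7.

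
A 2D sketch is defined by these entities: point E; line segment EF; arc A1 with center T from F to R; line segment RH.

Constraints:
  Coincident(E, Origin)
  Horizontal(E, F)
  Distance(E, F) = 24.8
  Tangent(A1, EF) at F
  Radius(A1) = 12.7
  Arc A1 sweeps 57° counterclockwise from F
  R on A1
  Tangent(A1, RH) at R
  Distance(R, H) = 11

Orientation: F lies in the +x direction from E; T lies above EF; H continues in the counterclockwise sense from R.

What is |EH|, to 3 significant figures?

44.1

E is at the origin; EF is horizontal with |EF| = 24.8 and F on the +x side, so F = (24.8, 0.00). The tangent condition forces TF to be normal to EF, so T = F + (0, 12.7) = (24.8, 12.7). On A1, F sits at bearing -90° from T; a 57° counterclockwise sweep puts R at bearing -33°, so R = T + 12.7·(cos -33°, sin -33°) = (35.5, 5.78). Since A1 is tangent to RH there, TR ⟂ RH, so RH runs along (−sin -33°, cos -33°); with |RH| = 11.0, H = (41.4, 15.0). Then |EH| = |H − E| = 44.1.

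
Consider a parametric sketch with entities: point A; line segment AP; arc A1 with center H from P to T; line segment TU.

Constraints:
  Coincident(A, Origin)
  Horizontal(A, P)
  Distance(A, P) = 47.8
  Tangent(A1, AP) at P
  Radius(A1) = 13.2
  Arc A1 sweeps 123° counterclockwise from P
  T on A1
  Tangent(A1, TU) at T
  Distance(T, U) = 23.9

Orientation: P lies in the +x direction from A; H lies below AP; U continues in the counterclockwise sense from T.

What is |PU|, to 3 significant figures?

40.5

On A1, P sits at bearing 90° from H; a 123° counterclockwise sweep puts T at bearing 213°, so T = H + 13.2·(cos 213°, sin 213°) = (36.7, -20.4). A1 meets TU tangentially, so HT is at right angles to TU, so TU runs along (−sin 213°, cos 213°); with |TU| = 23.9, U = (49.7, -40.4). Then |PU| = |U − P| = 40.5.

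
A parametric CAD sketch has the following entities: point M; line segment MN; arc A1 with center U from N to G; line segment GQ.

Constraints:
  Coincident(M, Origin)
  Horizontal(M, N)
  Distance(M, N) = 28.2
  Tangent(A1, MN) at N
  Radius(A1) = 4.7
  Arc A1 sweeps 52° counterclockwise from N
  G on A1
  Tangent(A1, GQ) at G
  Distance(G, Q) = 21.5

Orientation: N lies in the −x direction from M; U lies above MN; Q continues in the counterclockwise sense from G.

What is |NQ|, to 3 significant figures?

25.3

M is at the origin; MN is horizontal with |MN| = 28.2 and N on the −x side, so N = (-28.2, 0.00). The tangent condition forces UN to be normal to MN, so U = N + (0, 4.7) = (-28.2, 4.70). On A1, N sits at bearing -90° from U; a 52° counterclockwise sweep puts G at bearing -38°, so G = U + 4.7·(cos -38°, sin -38°) = (-24.5, 1.81). Tangency of A1 to GQ means the radius UG is perpendicular to GQ, so GQ runs along (−sin -38°, cos -38°); with |GQ| = 21.5, Q = (-11.3, 18.7). Then |NQ| = |Q − N| = 25.3.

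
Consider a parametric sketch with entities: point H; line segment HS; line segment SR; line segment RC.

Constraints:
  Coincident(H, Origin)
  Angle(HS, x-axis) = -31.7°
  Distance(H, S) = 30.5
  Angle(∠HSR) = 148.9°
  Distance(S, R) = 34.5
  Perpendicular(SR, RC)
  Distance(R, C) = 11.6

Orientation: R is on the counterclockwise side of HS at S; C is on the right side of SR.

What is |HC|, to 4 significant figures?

66.50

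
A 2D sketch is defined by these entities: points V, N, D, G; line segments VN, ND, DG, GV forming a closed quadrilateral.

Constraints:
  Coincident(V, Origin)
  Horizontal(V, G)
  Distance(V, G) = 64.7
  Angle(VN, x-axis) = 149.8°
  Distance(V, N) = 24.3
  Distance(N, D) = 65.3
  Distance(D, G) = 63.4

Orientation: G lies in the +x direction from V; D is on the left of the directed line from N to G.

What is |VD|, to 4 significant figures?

60.92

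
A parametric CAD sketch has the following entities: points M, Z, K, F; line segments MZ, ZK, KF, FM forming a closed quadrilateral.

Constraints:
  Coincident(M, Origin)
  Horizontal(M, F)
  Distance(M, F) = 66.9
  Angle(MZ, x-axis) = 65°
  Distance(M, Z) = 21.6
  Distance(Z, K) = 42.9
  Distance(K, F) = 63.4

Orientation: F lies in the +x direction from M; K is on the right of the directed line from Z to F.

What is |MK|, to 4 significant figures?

24.62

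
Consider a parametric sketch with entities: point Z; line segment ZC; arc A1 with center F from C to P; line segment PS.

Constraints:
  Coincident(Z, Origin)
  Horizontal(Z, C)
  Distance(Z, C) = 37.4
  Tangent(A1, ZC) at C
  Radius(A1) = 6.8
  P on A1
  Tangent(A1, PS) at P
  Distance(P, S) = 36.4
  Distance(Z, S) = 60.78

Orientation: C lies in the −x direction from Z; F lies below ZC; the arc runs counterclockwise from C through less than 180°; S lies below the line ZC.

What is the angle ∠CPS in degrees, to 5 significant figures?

133.64°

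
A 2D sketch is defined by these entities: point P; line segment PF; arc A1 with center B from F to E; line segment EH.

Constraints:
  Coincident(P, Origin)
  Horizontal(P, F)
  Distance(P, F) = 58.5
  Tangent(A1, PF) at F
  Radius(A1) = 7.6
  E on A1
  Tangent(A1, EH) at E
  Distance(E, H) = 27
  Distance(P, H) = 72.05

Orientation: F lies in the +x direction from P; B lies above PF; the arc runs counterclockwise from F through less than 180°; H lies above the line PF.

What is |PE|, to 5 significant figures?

66.591

P is at the origin; PF is horizontal with |PF| = 58.5 and F on the +x side, so F = (58.500, 0.0000). A1 meets PF tangentially, so BF is at right angles to PF, so B = F + (0, 7.6) = (58.500, 7.6000). Since BE ⟂ EH (tangency), |BH| = √(7.6² + 27.0²) = 28.049 regardless of where E sits on A1. So H lies on both circle(P, 72.05) and circle(B, 28.049); the above-PF intersection is H = (62.800, 35.318). E is the foot of the tangent from H: E = (66.045, 8.5133).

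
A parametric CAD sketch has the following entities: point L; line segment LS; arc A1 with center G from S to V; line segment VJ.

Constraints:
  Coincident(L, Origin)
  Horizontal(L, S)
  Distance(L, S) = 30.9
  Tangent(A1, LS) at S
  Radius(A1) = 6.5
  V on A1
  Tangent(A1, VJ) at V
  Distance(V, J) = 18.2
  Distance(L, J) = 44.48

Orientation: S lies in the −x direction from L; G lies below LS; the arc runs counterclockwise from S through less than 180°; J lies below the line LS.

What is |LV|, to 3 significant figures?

38.0

Checks: |GV| = 6.500 ✓; ∠(GV, VJ) = 90.00° ✓; |VJ| = 18.20 ✓; |LJ| = 44.48 ✓.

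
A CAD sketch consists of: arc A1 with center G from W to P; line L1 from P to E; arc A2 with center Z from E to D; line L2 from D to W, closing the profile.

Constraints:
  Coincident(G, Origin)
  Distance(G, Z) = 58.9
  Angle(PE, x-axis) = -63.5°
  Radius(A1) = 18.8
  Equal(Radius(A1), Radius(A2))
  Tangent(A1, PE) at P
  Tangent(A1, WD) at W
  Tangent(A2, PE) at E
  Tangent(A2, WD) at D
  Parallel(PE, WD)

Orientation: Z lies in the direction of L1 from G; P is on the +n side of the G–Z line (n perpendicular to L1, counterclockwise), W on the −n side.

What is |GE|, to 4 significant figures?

61.83

The slot axis is L1's direction at -63.5°, so u = (cos -63.5°, sin -63.5°) = (0.4462, -0.8949) and n = (−sin -63.5°, cos -63.5°) = (0.8949, 0.4462). G is at the origin and Z lies 58.9 along u from G, so Z = 58.9·u = (26.28, -52.71). Tangency of A1 to both parallel lines with radius 18.8 puts P and W at G ± 18.8·n: P = (16.82, 8.389), W = (-16.82, -8.389). Equal radii place E and D the same way about Z: E = Z + 18.8·n = (43.11, -44.32), D = Z − 18.8·n = (9.456, -61.10). Then |GE| = |E − G| = 61.83.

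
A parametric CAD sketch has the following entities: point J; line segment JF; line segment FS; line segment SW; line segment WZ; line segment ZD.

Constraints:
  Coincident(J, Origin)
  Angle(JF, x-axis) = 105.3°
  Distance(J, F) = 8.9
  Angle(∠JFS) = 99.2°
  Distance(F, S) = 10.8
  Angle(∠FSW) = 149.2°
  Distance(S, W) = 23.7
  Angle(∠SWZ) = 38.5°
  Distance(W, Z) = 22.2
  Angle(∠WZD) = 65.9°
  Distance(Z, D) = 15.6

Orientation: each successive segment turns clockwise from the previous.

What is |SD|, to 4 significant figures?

2.766

∠SWZ = 38.5° gives WZ at -147.8° from the x-axis; with |WZ| = 22.2, Z = (12.25, -1.367). ∠WZD = 65.9° gives ZD at 98.10° from the x-axis; with |ZD| = 15.6, D = (10.05, 14.08). Then |SD| = |D − S| = 2.766.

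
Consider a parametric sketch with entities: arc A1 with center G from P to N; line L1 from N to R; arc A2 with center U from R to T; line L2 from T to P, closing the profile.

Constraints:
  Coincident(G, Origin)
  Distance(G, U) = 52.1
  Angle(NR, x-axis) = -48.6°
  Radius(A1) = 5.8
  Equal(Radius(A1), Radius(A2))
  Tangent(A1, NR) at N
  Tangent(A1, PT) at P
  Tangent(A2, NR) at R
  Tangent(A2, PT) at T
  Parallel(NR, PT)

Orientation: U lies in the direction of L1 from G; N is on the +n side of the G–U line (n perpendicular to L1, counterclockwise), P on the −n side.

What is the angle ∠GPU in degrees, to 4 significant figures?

83.65°

The slot axis is L1's direction at -48.6°, so u = (cos -48.6°, sin -48.6°) = (0.6613, -0.7501) and n = (−sin -48.6°, cos -48.6°) = (0.7501, 0.6613). G is at the origin and U lies 52.1 along u from G, so U = 52.1·u = (34.45, -39.08). Tangency of A1 to both parallel lines with radius 5.8 puts N and P at G ± 5.8·n: N = (4.351, 3.836), P = (-4.351, -3.836). Then cos ∠GPU = PG·PU / (|PG||PU|), giving 83.65°.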